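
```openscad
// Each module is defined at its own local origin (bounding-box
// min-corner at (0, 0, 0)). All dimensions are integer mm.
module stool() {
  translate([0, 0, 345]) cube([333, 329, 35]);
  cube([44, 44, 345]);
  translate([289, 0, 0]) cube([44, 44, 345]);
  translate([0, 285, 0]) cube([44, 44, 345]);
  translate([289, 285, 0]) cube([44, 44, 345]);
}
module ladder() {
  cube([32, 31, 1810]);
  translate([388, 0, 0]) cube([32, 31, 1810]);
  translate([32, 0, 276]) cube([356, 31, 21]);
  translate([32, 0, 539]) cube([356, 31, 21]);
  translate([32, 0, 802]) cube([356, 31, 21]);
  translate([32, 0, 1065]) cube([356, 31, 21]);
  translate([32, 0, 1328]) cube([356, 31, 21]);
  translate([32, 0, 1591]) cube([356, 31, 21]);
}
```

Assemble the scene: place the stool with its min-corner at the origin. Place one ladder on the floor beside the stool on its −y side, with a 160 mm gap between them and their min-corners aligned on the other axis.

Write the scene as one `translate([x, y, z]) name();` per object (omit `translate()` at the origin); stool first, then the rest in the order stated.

stool();
translate([0, -191, 0]) ladder();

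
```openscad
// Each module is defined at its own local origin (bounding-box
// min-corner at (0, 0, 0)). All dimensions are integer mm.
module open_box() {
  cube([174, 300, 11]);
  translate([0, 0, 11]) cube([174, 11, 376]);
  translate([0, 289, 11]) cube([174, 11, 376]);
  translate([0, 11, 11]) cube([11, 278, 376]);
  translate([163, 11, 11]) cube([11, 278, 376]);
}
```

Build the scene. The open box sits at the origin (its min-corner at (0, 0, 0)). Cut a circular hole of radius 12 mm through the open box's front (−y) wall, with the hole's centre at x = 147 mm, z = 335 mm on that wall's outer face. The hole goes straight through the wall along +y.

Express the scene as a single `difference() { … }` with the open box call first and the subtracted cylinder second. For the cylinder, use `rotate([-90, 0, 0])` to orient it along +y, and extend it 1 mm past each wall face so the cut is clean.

difference() {
  open_box();
  translate([147, -1, 335]) rotate([-90, 0, 0]) cylinder(h = 13, r = 12);
}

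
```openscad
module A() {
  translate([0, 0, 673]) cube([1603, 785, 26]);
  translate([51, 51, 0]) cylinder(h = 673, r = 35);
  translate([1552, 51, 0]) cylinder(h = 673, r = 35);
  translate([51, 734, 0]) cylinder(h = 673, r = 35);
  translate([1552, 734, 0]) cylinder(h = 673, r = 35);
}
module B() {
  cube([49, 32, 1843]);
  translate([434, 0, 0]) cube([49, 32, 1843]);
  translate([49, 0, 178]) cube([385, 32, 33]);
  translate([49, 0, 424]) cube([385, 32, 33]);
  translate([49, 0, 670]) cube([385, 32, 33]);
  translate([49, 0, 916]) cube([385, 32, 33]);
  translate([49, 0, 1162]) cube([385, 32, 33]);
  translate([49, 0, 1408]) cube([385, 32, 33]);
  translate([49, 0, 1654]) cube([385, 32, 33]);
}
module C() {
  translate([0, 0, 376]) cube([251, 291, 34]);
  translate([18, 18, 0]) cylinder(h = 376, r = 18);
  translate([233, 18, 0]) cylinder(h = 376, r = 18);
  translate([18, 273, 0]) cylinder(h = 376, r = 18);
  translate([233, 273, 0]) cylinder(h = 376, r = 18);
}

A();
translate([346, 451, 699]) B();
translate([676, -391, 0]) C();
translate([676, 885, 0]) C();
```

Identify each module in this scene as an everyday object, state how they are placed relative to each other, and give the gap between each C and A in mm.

Each stool's nearest face is 100 mm from the table's bounding box.

A is a table. B is a ladder. C is a stool. The ladder is on top of the table. Two stools sit around the table at the −y, +y sides. The gap between each stool and the table is 100 mm.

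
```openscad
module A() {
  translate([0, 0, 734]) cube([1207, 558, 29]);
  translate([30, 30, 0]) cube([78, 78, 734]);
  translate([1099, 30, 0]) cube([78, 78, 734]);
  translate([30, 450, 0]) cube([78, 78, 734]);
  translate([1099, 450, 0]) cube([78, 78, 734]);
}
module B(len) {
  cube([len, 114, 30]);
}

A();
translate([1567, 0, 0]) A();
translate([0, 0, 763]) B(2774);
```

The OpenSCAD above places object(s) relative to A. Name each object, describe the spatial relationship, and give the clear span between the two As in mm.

Second table starts at x = 1567; first ends at x = 1207; clear span = 1567 − 1207 = 360 mm.

A is a table. B is a beam. A beam spans the tops of two tables. The clear span between the two tables is 360 mm.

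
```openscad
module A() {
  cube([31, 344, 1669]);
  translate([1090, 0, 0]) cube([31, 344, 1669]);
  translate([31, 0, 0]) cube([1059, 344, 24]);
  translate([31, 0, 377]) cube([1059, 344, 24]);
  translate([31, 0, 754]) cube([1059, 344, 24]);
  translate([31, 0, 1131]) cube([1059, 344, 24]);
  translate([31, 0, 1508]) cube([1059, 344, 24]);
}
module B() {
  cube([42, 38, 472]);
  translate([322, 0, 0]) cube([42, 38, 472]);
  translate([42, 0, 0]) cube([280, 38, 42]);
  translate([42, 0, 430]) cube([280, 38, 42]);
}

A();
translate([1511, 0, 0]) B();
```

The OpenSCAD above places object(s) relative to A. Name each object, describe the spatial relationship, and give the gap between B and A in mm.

The picture frame's nearest face is 390 mm from the bookshelf's +x face.

A is a bookshelf. B is a picture frame. The picture frame is on the floor beside the bookshelf on its +x side. The gap between the picture frame and the bookshelf is 390 mm.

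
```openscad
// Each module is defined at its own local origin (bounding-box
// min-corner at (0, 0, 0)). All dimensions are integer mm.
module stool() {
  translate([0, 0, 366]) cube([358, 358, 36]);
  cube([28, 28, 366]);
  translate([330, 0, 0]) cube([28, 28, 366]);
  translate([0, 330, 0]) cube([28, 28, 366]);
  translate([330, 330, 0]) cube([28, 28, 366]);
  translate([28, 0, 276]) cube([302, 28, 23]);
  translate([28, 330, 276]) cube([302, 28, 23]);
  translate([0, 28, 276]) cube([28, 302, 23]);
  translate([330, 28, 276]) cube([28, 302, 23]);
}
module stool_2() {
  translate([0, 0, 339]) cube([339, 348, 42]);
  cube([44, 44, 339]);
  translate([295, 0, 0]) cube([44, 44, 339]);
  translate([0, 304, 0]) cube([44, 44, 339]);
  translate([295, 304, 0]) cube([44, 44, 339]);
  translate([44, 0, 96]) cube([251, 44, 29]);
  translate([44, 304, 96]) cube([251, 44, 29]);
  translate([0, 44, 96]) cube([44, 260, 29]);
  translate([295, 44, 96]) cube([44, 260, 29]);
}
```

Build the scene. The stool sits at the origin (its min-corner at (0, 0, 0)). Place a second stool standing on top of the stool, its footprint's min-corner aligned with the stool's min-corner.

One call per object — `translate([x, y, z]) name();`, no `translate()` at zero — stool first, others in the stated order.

stool();
translate([0, 0, 402]) stool_2();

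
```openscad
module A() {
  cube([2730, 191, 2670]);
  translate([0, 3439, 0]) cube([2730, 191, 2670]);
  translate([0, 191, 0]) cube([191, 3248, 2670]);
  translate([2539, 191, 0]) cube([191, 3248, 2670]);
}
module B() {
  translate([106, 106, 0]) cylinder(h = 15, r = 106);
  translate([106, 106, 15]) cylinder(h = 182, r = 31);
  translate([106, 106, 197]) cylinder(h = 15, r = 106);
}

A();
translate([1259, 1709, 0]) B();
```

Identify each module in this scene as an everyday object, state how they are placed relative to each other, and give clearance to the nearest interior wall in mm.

Clearances: x = 1068, y = 1518; minimum 1068 mm.

A is a house frame. B is a spool. The spool sits inside the house frame, centred. The clearance to the nearest interior wall is 1068 mm.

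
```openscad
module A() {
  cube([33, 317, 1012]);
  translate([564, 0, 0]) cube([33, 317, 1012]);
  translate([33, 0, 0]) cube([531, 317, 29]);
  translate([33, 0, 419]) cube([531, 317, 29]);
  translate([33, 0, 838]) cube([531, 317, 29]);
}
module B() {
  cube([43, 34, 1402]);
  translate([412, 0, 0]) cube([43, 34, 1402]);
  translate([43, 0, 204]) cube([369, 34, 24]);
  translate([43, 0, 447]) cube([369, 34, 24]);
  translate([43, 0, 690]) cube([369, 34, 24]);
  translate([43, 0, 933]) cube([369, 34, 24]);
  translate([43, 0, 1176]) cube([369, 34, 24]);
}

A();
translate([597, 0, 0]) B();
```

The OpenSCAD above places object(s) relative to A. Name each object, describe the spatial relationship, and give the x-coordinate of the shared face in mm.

The bookshelf's +x face and the ladder's −x face are both at x = 597 mm.

A is a bookshelf. B is a ladder. The ladder is against the bookshelf's +x side, with their −y faces flush. The x-coordinate of the shared face is 597 mm.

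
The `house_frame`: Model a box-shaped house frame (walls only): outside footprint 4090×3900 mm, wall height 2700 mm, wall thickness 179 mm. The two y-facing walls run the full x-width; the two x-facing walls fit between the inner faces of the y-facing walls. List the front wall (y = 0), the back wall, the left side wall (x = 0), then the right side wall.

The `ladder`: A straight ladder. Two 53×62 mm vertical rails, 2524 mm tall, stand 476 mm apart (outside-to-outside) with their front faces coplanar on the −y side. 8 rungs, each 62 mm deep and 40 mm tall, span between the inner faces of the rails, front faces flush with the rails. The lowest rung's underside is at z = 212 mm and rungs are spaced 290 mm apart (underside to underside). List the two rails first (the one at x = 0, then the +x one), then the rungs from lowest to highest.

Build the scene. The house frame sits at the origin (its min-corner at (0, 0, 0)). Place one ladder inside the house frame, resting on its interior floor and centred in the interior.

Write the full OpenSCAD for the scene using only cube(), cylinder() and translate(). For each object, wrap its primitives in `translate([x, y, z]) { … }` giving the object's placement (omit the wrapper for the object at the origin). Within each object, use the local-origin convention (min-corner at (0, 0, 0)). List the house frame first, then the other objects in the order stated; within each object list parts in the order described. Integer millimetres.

cube([4090, 179, 2700]);
translate([0, 3721, 0]) cube([4090, 179, 2700]);
translate([0, 179, 0]) cube([179, 3542, 2700]);
translate([3911, 179, 0]) cube([179, 3542, 2700]);
translate([1807, 1919, 0]) {
  cube([53, 62, 2524]);
  translate([423, 0, 0]) cube([53, 62, 2524]);
  translate([53, 0, 212]) cube([370, 62, 40]);
  translate([53, 0, 502]) cube([370, 62, 40]);
  translate([53, 0, 792]) cube([370, 62, 40]);
  translate([53, 0, 1082]) cube([370, 62, 40]);
  translate([53, 0, 1372]) cube([370, 62, 40]);
  translate([53, 0, 1662]) cube([370, 62, 40]);
  translate([53, 0, 1952]) cube([370, 62, 40]);
  translate([53, 0, 2242]) cube([370, 62, 40]);
}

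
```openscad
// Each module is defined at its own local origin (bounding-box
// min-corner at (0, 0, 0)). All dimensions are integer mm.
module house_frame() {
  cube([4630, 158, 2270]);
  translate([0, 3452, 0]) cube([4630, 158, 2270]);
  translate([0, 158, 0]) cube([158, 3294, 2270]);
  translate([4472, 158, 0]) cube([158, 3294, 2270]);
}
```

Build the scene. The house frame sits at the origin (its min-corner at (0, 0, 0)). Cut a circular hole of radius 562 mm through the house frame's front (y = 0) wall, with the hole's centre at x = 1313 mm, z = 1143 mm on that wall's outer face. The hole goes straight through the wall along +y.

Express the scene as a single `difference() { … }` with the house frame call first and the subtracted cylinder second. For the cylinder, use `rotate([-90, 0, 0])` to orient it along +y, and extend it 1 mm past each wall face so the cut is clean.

difference() {
  house_frame();
  translate([1313, -1, 1143]) rotate([-90, 0, 0]) cylinder(h = 160, r = 562);
}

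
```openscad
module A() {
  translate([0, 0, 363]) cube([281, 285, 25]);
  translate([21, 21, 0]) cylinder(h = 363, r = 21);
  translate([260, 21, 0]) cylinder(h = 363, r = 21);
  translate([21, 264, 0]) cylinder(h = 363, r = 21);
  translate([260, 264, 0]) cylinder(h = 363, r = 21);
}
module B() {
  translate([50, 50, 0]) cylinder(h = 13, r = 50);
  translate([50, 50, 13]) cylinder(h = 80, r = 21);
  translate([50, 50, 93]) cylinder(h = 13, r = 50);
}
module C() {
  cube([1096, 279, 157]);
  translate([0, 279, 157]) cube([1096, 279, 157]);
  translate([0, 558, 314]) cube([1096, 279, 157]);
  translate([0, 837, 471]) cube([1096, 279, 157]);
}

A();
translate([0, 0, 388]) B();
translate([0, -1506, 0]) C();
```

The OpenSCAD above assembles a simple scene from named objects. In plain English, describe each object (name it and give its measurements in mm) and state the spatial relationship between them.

A is a four-legged stool. The seat is a 281×285×25 mm slab whose top surface is at z = 388 mm; four round legs, each 42 mm in diameter, run from the floor (z = 0) to the underside of the seat, each leg's axis is inset half a diameter from the nearest pair of seat edges (so the leg's bounding box is flush with the corner).

B is a spool: two coaxial disc flanges of radius 50 mm and thickness 13 mm, joined by a core cylinder of radius 21 mm and height 80 mm. The lower flange rests on z = 0 and the three cylinders share a vertical axis.

C is a straight staircase of 4 solid steps. Each step is 1096 mm wide (x), 279 mm deep (y, the going) and 157 mm tall (the rise). The first step rests on the floor; each subsequent step sits one going further in +y and one rise higher in +z, directly behind and above the previous step with no overlap.

The spool is on top of the stool. The staircase is on the floor beside the stool on its −y side.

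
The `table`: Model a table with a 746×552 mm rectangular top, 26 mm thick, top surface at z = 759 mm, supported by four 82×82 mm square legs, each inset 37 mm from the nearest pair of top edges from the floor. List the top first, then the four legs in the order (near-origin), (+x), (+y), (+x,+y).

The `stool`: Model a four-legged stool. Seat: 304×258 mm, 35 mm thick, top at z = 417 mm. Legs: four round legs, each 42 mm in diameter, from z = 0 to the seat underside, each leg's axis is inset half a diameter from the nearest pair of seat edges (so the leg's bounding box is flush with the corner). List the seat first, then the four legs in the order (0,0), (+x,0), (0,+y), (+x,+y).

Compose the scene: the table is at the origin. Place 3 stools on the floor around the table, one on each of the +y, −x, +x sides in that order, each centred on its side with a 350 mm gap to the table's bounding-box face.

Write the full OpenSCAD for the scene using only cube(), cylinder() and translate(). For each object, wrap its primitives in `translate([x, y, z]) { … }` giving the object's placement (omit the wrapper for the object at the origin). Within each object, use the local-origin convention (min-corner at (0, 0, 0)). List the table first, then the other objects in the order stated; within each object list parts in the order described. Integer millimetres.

translate([0, 0, 733]) cube([746, 552, 26]);
translate([37, 37, 0]) cube([82, 82, 733]);
translate([627, 37, 0]) cube([82, 82, 733]);
translate([37, 433, 0]) cube([82, 82, 733]);
translate([627, 433, 0]) cube([82, 82, 733]);
translate([221, 902, 0]) {
  translate([0, 0, 382]) cube([304, 258, 35]);
  translate([21, 21, 0]) cylinder(h = 382, r = 21);
  translate([283, 21, 0]) cylinder(h = 382, r = 21);
  translate([21, 237, 0]) cylinder(h = 382, r = 21);
  translate([283, 237, 0]) cylinder(h = 382, r = 21);
}
translate([-654, 147, 0]) {
  translate([0, 0, 382]) cube([304, 258, 35]);
  translate([21, 21, 0]) cylinder(h = 382, r = 21);
  translate([283, 21, 0]) cylinder(h = 382, r = 21);
  translate([21, 237, 0]) cylinder(h = 382, r = 21);
  translate([283, 237, 0]) cylinder(h = 382, r = 21);
}
translate([1096, 147, 0]) {
  translate([0, 0, 382]) cube([304, 258, 35]);
  translate([21, 21, 0]) cylinder(h = 382, r = 21);
  translate([283, 21, 0]) cylinder(h = 382, r = 21);
  translate([21, 237, 0]) cylinder(h = 382, r = 21);
  translate([283, 237, 0]) cylinder(h = 382, r = 21);
}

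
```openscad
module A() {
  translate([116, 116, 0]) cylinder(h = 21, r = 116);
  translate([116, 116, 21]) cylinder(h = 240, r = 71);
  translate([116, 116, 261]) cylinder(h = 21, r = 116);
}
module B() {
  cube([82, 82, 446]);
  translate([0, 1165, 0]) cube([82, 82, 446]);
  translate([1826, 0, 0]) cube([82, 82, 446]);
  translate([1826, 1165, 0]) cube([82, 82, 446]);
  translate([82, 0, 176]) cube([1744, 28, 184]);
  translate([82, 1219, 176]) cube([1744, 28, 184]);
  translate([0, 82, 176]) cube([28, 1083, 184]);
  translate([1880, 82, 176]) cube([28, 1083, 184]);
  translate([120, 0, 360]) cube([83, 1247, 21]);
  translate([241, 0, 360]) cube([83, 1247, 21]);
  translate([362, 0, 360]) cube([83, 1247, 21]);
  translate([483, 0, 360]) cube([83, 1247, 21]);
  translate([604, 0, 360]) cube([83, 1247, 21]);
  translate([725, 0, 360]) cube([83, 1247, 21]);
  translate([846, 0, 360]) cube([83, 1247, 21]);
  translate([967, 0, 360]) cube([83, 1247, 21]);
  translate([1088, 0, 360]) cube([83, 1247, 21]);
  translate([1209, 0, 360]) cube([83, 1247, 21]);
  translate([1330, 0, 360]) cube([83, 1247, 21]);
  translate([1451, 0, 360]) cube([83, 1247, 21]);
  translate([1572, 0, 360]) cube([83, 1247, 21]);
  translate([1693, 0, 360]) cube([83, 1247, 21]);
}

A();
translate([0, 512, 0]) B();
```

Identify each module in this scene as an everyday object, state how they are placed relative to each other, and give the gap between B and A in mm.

A is a spool. B is a bed frame. The bed frame is on the floor beside the spool on its +y side. The gap between the bed frame and the spool is 280 mm.

The bed frame's nearest face is 280 mm from the spool's +y face.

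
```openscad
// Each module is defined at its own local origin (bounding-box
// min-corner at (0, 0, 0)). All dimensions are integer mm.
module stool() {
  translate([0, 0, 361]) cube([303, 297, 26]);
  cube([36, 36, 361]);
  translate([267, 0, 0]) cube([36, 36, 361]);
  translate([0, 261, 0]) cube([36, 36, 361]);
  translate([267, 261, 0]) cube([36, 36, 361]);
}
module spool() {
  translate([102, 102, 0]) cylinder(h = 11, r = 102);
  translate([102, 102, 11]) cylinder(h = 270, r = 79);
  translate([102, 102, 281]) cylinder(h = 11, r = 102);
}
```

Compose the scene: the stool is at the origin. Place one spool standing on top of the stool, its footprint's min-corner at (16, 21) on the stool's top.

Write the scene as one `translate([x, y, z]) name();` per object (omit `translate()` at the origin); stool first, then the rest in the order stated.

stool();
translate([16, 21, 387]) spool();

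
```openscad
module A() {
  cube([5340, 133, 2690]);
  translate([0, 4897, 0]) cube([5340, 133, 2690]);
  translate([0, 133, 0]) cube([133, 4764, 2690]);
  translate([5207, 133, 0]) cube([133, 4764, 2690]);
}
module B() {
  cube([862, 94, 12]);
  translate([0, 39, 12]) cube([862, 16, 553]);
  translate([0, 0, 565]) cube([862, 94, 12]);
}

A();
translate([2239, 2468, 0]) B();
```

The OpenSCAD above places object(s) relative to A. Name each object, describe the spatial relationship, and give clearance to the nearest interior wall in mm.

Clearances: x = 2106, y = 2335; minimum 2106 mm.

A is a house frame. B is an I-beam. The I-beam sits inside the house frame, centred. The clearance to the nearest interior wall is 2106 mm.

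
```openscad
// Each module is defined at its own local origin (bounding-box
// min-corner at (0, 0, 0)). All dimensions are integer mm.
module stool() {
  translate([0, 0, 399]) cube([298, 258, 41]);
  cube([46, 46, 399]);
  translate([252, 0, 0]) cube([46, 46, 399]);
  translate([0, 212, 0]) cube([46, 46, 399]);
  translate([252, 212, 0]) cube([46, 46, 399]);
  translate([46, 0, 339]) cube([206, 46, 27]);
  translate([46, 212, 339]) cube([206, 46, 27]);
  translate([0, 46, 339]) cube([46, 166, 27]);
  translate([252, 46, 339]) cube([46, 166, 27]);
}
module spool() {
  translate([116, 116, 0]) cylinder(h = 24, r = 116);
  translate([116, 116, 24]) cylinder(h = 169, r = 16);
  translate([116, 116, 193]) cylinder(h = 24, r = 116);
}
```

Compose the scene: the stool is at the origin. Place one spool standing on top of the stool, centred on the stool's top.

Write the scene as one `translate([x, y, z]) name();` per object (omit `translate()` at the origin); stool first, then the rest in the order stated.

stool();
translate([33, 13, 440]) spool();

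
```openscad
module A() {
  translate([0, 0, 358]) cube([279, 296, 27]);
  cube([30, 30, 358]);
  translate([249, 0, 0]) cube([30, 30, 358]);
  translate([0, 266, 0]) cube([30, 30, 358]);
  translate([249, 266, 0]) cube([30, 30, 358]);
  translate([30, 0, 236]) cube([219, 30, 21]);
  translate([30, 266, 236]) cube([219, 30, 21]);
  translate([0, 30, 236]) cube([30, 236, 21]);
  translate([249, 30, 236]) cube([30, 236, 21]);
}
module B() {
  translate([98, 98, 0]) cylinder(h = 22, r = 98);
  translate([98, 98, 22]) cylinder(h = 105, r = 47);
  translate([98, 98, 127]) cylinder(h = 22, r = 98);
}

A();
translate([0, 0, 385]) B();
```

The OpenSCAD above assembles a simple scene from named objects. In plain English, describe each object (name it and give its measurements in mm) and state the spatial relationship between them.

A is a four-legged stool. The seat is 279×296 mm, 27 mm thick, top at z = 385 mm. It stands on four square legs, each 30×30 mm in cross-section, from z = 0 to the seat underside, each flush with a corner of the seat. Four stretchers, 30 mm wide and 21 mm tall, connect adjacent legs with their undersides at z = 236 mm, each running between the inner faces of the legs it joins and aligned with the legs' outer faces on the other axis.

B is a spool: two coaxial disc flanges of radius 98 mm and thickness 22 mm, joined by a core cylinder of radius 47 mm and height 105 mm. The lower flange rests on z = 0 and the three cylinders share a vertical axis.

The spool is on top of the stool.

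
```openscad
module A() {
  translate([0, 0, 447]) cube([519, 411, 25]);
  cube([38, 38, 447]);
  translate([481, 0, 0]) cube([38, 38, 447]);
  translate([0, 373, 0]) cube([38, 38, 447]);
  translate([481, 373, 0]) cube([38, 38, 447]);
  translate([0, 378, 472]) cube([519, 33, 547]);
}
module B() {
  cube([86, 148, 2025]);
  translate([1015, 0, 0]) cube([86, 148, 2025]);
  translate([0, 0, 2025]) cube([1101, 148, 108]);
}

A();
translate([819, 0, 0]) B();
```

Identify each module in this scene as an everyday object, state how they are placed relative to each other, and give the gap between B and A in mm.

The door frame's nearest face is 300 mm from the chair's +x face.

A is a chair. B is a door frame. The door frame is on the floor beside the chair on its +x side. The gap between the door frame and the chair is 300 mm.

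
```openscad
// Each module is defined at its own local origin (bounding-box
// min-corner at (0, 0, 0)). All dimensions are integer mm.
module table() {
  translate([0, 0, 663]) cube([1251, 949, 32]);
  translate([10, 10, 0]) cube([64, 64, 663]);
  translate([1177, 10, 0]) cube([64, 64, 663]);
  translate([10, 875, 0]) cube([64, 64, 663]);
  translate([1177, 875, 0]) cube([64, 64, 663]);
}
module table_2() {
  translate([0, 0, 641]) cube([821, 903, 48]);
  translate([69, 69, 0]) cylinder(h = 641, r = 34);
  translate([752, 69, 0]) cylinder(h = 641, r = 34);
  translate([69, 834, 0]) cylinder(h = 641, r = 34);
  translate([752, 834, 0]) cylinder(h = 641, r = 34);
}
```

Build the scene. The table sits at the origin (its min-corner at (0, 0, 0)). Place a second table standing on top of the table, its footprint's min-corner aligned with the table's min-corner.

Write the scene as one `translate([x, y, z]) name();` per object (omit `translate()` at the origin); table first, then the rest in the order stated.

table();
translate([0, 0, 695]) table_2();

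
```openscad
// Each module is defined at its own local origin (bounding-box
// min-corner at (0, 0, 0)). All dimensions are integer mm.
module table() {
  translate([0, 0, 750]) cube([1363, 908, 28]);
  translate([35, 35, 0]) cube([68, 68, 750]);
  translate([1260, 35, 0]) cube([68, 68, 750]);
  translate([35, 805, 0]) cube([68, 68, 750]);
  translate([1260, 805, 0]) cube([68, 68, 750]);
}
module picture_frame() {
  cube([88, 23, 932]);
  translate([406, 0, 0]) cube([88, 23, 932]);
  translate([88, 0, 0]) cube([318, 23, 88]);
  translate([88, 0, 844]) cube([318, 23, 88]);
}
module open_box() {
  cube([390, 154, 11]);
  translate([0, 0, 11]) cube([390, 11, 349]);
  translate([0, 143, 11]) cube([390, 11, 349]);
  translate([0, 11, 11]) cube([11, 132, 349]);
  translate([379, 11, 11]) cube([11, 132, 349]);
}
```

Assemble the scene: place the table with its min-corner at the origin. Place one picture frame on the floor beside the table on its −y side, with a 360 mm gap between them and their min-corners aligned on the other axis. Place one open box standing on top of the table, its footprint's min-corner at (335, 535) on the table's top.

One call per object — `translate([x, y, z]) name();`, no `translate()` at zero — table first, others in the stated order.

table();
translate([0, -383, 0]) picture_frame();
translate([335, 535, 778]) open_box();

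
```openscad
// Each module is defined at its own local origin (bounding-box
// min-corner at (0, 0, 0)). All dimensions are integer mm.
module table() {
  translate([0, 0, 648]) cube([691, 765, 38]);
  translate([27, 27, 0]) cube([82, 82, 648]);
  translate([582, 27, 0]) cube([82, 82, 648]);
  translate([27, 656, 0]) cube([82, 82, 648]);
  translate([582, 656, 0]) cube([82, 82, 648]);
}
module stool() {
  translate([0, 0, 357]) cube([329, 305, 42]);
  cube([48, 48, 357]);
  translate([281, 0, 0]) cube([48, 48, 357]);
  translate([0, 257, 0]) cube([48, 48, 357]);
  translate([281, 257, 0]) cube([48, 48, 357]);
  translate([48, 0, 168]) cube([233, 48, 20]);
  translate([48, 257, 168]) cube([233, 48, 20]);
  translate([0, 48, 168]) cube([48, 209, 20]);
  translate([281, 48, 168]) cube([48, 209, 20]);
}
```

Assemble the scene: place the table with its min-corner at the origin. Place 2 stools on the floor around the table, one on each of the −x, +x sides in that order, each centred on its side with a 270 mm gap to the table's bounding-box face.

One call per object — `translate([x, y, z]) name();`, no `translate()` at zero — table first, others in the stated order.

table();
translate([-599, 230, 0]) stool();
translate([961, 230, 0]) stool();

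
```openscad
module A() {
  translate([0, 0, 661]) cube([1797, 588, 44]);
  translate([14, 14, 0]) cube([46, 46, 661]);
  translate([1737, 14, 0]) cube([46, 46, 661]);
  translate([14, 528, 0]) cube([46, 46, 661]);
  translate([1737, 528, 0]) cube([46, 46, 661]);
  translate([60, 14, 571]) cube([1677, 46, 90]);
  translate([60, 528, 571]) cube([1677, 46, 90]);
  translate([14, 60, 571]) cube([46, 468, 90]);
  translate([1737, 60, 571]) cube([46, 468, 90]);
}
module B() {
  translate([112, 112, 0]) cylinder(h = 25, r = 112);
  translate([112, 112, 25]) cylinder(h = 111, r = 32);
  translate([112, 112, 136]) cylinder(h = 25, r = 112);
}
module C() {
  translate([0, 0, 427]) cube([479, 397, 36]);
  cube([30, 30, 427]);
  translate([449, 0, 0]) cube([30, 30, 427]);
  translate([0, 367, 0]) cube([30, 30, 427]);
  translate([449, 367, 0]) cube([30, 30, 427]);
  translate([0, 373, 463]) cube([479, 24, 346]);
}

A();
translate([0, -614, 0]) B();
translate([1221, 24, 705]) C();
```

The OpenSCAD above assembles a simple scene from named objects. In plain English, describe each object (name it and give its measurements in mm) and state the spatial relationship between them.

A is a table: top 1797 mm (x) × 588 mm (y), 44 mm thick, upper face at z = 705 mm, on four 46×46 mm square legs, each inset 14 mm from the nearest pair of top edges, running from z = 0 to the bottom of the top. Four apron rails, 46 mm thick and 90 mm tall, run between adjacent legs with their top edges flush with the underside of the top and their outer faces flush with the legs' outer faces.

B is a spool: two coaxial disc flanges of radius 112 mm and thickness 25 mm, joined by a core cylinder of radius 32 mm and height 111 mm. The lower flange rests on z = 0 and the three cylinders share a vertical axis.

C is a chair. The seat is a 479×397×36 mm slab with its top at z = 463 mm, on four 30×30 mm corner legs (flush with the seat edges, standing on z = 0). A flat backrest 24 mm thick, 346 mm tall, spans the full seat width and rises from the seat top along its +y edge, rear face flush with the rear of the seat.

The spool is on the floor beside the table on its −y side. The chair is on top of the table.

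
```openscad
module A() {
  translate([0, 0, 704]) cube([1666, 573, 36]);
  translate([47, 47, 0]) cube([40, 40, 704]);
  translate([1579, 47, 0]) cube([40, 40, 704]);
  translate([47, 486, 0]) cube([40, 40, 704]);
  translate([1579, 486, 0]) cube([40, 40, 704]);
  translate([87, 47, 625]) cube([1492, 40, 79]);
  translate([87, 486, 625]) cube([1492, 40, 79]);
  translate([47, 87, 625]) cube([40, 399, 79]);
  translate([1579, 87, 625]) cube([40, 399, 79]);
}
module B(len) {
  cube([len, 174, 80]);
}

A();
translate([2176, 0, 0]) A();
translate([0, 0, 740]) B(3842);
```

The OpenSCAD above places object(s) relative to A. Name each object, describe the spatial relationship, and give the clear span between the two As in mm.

A is a table. B is a beam. A beam spans the tops of two tables. The clear span between the two tables is 510 mm.

Second table starts at x = 2176; first ends at x = 1666; clear span = 2176 − 1666 = 510 mm.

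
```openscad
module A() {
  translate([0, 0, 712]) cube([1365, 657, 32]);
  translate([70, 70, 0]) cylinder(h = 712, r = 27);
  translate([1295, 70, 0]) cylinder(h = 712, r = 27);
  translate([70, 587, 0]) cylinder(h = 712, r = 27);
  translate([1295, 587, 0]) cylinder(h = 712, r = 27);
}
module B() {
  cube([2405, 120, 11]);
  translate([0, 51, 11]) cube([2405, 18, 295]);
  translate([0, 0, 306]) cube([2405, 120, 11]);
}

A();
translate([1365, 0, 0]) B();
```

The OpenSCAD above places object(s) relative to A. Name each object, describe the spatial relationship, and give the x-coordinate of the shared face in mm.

A is a table. B is an I-beam. The I-beam is against the table's +x side, with their −y faces flush. The x-coordinate of the shared face is 1365 mm.

The table's +x face and the I-beam's −x face are both at x = 1365 mm.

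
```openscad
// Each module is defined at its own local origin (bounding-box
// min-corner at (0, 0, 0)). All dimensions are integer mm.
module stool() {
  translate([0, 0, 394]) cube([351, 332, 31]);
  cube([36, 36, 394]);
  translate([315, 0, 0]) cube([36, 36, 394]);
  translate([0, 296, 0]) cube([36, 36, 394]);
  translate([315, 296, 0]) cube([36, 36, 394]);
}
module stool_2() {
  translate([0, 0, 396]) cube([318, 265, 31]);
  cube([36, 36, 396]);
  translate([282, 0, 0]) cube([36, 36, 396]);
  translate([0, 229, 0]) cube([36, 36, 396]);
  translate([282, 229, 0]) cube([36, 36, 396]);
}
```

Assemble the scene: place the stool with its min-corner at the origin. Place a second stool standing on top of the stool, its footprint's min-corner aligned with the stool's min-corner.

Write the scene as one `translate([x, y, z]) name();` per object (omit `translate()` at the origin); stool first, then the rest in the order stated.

stool();
translate([0, 0, 425]) stool_2();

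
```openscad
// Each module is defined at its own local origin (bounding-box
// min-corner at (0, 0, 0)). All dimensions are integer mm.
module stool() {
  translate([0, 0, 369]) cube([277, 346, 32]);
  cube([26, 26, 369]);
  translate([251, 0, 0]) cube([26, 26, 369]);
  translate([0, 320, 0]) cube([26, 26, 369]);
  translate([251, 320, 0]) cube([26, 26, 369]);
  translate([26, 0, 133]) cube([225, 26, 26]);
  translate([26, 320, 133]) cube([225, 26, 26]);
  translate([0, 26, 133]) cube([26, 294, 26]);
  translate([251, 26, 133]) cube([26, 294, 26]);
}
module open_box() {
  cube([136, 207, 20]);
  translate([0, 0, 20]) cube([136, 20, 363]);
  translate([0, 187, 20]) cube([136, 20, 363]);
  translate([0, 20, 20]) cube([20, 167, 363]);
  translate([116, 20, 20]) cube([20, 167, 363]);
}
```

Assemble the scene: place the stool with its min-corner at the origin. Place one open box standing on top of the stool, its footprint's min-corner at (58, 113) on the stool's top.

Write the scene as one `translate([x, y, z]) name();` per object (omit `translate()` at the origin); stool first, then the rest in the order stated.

stool();
translate([58, 113, 401]) open_box();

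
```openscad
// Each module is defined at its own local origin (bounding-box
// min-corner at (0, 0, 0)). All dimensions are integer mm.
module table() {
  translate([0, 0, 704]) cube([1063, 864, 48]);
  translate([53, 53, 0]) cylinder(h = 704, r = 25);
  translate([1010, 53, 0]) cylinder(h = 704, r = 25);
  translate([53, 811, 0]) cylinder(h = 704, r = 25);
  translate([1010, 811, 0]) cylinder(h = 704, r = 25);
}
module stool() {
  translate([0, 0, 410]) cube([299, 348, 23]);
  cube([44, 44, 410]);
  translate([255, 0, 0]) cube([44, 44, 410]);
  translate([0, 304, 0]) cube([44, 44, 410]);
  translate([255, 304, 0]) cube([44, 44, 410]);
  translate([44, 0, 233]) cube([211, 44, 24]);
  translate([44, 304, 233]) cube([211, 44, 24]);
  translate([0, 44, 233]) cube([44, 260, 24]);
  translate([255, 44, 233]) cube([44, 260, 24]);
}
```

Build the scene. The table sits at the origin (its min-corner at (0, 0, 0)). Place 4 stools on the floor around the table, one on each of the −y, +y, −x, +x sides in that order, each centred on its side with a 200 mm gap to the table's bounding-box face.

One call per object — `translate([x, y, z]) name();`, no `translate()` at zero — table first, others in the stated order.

table();
translate([382, -548, 0]) stool();
translate([382, 1064, 0]) stool();
translate([-499, 258, 0]) stool();
translate([1263, 258, 0]) stool();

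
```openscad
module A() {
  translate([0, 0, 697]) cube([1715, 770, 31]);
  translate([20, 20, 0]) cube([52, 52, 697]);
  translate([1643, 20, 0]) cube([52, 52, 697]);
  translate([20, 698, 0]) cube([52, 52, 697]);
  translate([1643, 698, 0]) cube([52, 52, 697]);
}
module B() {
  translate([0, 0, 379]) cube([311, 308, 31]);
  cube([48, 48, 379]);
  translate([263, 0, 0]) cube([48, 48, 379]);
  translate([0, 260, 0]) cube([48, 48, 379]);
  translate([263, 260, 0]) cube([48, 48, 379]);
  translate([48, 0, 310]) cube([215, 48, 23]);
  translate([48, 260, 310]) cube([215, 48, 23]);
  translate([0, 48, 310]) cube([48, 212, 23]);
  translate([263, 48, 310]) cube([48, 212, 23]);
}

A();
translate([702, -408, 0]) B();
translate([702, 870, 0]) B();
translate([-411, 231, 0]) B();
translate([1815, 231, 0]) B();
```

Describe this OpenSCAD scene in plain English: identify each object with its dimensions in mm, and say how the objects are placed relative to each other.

A is a table: top 1715 mm (x) × 770 mm (y), 31 mm thick, upper face at z = 728 mm, on four 52×52 mm square legs, each inset 20 mm from the nearest pair of top edges, running from z = 0 to the bottom of the top.

B is a simple wooden stool: a rectangular seat 311 mm (x) by 308 mm (y), 31 mm thick, top face at z = 410 mm, on four square legs, each 48×48 mm in cross-section. The legs rest on z = 0, each flush with a corner of the seat. Four stretchers, 48 mm wide and 23 mm tall, connect adjacent legs with their undersides at z = 310 mm, each running between the inner faces of the legs it joins and aligned with the legs' outer faces on the other axis.

Four stools sit around the table at the −y, +y, −x, +x sides.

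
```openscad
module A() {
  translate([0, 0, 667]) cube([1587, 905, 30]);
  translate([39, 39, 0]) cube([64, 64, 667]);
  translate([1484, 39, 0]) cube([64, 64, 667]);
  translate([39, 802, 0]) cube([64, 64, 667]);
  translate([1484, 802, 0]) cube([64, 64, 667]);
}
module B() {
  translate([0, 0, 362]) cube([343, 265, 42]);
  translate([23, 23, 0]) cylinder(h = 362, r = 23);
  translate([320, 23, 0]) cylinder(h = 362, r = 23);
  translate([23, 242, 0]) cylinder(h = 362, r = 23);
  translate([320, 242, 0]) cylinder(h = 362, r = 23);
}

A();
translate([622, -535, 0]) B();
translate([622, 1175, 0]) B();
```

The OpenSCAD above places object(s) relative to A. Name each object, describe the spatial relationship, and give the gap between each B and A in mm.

Each stool's nearest face is 270 mm from the table's bounding box.

A is a table. B is a stool. Two stools sit around the table at the −y, +y sides. The gap between each stool and the table is 270 mm.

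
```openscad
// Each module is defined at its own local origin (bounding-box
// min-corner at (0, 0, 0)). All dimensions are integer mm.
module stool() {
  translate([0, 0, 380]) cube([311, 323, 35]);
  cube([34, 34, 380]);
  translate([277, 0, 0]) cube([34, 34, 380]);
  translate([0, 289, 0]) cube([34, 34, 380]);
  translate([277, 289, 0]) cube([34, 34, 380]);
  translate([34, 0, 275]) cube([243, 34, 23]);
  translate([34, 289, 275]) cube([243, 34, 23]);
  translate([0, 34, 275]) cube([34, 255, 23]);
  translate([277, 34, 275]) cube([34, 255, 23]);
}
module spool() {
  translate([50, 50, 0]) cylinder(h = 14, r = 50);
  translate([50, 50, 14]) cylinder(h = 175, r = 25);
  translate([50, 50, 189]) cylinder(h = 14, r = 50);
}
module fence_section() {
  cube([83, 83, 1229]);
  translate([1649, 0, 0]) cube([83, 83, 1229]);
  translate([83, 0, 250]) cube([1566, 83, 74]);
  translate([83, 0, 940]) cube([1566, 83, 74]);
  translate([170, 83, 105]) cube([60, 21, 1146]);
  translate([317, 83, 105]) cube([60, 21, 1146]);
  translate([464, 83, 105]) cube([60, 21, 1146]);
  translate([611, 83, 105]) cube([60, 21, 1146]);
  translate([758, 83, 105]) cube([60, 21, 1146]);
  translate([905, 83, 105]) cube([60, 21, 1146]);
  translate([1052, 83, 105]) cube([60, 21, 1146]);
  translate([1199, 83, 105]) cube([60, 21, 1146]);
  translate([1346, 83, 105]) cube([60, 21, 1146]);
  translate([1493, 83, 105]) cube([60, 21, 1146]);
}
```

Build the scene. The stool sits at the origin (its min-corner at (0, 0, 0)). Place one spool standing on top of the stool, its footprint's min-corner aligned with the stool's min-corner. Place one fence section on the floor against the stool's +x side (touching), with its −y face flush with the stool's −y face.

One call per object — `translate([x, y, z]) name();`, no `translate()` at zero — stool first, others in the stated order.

stool();
translate([0, 0, 415]) spool();
translate([311, 0, 0]) fence_section();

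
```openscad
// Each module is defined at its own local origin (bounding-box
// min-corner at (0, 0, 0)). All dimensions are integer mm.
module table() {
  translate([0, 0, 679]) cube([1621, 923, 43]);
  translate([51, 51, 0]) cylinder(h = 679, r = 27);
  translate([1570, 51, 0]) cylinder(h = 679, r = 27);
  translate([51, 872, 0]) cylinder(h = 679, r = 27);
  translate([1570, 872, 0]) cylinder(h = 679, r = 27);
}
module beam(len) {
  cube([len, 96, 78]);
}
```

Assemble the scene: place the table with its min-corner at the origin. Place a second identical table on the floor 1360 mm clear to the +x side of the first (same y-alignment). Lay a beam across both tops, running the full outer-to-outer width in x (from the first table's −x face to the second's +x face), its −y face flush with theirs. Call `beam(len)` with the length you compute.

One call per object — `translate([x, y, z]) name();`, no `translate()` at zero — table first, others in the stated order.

table();
translate([2981, 0, 0]) table();
translate([0, 0, 722]) beam(4602);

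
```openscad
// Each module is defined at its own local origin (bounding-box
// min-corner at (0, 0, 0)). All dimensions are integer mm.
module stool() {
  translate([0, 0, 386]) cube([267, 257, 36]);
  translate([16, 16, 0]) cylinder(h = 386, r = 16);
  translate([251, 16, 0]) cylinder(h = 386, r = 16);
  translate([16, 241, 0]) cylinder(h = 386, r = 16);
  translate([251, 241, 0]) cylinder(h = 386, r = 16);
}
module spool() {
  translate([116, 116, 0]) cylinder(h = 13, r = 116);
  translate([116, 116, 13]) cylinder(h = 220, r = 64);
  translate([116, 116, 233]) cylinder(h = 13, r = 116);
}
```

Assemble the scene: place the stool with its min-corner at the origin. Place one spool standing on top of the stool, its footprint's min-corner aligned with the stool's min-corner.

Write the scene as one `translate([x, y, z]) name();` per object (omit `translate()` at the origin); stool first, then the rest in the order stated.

stool();
translate([0, 0, 422]) spool();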